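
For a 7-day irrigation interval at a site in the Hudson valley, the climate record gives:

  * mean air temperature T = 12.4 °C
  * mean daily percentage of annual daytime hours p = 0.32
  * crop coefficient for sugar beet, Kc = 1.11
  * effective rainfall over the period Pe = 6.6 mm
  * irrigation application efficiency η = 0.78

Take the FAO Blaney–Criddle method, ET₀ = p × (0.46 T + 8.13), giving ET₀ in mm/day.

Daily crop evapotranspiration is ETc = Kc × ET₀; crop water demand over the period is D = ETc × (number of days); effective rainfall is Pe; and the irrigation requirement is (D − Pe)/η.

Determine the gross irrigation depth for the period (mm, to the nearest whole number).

36 mm

ET₀ = 0.32 × (0.46 × 12.4 + 8.13) = 0.32 × 13.834 = 4.4269 mm/d
ETc = Kc × ET₀ = 1.11 × 4.4269 = 4.9139 mm/d
Crop demand D = ETc × 7 d = 4.9139 × 7 = 34.397 mm
D − Pe = 34.397 − 6.6 = 27.797 mm
Gross irrigation = 27.797 / 0.78 = 35.637 mm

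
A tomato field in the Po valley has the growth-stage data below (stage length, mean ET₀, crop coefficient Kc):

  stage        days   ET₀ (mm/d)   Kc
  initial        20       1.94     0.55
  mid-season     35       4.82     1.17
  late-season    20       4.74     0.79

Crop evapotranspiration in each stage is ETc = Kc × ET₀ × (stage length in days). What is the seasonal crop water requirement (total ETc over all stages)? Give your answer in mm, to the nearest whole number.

294 mm

initial: 0.55 × 1.94 × 20 = 21.34 mm
mid-season: 1.17 × 4.82 × 35 = 197.38 mm
late-season: 0.79 × 4.74 × 20 = 74.89 mm
Seasonal total = 293.61 mm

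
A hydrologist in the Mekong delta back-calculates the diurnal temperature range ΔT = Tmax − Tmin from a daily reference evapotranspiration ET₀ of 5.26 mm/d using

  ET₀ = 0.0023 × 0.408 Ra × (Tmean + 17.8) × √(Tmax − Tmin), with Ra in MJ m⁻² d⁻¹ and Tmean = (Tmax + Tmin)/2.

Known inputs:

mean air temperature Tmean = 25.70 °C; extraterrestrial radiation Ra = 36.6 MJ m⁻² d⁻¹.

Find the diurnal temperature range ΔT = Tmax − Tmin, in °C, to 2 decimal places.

√ΔT = ET₀ / [0.0023 × 0.408 × Ra × (Tmean+17.8)] = 5.26 / (0.0023 × 14.9328 × 43.50) = 3.5207
ΔT = 3.5207² = 12.395 °C

12.40 °C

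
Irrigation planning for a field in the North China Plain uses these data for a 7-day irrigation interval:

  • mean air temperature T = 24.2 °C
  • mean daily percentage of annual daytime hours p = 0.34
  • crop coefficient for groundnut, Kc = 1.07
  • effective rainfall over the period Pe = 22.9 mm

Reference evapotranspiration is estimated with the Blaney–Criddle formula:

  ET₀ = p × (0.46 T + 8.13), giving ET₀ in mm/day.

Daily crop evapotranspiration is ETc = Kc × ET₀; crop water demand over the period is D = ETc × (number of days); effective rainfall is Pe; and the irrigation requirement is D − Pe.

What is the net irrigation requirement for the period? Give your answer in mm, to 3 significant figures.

26.2 mm

ET₀ = 0.34 × (0.46 × 24.2 + 8.13) = 0.34 × 19.262 = 6.5491 mm/d
ETc = Kc × ET₀ = 1.07 × 6.5491 = 7.0075 mm/d
Crop demand D = ETc × 7 d = 7.0075 × 7 = 49.053 mm
D − Pe = 49.053 − 22.9 = 26.153 mm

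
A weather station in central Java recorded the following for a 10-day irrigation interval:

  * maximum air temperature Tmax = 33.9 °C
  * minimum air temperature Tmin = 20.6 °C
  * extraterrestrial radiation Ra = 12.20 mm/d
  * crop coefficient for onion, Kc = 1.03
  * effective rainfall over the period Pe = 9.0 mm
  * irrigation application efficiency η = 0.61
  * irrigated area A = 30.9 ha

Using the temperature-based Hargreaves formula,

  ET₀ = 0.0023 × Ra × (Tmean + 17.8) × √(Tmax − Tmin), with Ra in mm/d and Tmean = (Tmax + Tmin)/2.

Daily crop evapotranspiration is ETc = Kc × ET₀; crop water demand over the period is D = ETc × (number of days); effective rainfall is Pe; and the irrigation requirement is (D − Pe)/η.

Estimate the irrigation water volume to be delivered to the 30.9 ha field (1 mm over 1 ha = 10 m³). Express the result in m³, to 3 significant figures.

Tmean = (33.9 + 20.6)/2 = 27.25 °C
ET₀ = 0.0023 × 12.20 × (27.25 + 17.8) × √13.3 = 0.0023 × 12.20 × 45.05 × 3.6469 = 4.6101 mm/d
ETc = Kc × ET₀ = 1.03 × 4.6101 = 4.7484 mm/d
Crop demand D = ETc × 10 d = 4.7484 × 10 = 47.484 mm
D − Pe = 47.484 − 9.0 = 38.484 mm
Gross irrigation = 38.484 / 0.61 = 63.089 mm
Volume = 63.089 mm × 30.9 ha × 10 = 19494.5 m³

19500 m³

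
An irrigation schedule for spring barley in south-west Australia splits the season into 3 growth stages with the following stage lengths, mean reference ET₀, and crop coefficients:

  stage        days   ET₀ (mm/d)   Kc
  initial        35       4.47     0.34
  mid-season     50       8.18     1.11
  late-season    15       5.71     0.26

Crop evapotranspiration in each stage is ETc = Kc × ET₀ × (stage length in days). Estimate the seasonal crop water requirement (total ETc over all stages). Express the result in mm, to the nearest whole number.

529 mm

initial: 0.34 × 4.47 × 35 = 53.19 mm
mid-season: 1.11 × 8.18 × 50 = 453.99 mm
late-season: 0.26 × 5.71 × 15 = 22.27 mm
Seasonal total = 529.45 mm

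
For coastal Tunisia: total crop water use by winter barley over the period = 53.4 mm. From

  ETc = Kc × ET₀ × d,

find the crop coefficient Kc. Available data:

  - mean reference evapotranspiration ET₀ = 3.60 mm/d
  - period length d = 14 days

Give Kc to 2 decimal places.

1.06

ETc = Kc × ET₀ × d  ⇒  Kc = ETc / (ET₀ × d)
Kc = 53.4 / (3.60 × 14) = 53.4 / 50.40 = 1.0595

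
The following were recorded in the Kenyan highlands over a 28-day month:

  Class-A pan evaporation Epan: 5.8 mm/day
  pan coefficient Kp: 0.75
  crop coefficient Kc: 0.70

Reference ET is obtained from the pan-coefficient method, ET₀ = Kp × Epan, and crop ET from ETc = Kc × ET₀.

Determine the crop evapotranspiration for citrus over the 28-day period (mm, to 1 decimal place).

85.3 mm

ET₀ = 0.75 × 5.8 = 4.3500 mm/d
ETc = Kc × ET₀ = 0.70 × 4.3500 = 3.0450 mm/d
Over 28 days: 3.0450 × 28 = 85.260 mm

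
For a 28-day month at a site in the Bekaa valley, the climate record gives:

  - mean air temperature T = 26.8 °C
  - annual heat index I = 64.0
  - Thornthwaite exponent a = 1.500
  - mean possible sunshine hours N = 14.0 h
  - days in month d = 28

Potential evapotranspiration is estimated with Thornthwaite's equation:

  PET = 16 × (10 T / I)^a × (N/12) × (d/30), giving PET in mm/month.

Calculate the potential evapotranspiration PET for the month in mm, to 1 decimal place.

10T/I = 10 × 26.8 / 64.0 = 4.1875
(10T/I)^a = 4.1875^1.500 = 8.5690
Uncorrected PET = 16 × 8.5690 = 137.104 mm
Correction = (N/12)(d/30) = (14.0/12)(28/30) = 1.0889
PET = 137.104 × 1.0889 = 149.293 mm/month

149.3 mm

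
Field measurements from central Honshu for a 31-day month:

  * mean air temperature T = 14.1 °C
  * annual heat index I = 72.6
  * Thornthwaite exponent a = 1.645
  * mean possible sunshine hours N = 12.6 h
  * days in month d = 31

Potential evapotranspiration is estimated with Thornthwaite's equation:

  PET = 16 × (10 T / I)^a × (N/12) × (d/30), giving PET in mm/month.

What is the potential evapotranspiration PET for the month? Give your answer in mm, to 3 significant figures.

10T/I = 10 × 14.1 / 72.6 = 1.9421
(10T/I)^a = 1.9421^1.645 = 2.9799
Uncorrected PET = 16 × 2.9799 = 47.678 mm
Correction = (N/12)(d/30) = (12.6/12)(31/30) = 1.0850
PET = 47.678 × 1.0850 = 51.731 mm/month

51.7 mm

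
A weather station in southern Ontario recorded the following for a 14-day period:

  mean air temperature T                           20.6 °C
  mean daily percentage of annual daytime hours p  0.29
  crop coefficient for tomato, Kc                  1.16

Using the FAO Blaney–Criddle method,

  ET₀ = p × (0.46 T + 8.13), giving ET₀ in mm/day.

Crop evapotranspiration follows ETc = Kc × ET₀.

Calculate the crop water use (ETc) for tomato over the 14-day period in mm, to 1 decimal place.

82.9 mm

ET₀ = 0.29 × (0.46 × 20.6 + 8.13) = 0.29 × 17.606 = 5.1057 mm/d
ETc = Kc × ET₀ = 1.16 × 5.1057 = 5.9226 mm/d
Over 14 days: 5.9226 × 14 = 82.916 mm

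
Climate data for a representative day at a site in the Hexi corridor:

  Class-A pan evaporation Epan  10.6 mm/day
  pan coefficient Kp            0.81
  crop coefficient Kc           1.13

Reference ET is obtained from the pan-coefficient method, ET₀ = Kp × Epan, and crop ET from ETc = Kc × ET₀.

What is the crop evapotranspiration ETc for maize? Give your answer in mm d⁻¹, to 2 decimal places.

9.70 mm d⁻¹

ET₀ = 0.81 × 10.6 = 8.5860 mm/d
ETc = Kc × ET₀ = 1.13 × 8.5860 = 9.7022 mm/d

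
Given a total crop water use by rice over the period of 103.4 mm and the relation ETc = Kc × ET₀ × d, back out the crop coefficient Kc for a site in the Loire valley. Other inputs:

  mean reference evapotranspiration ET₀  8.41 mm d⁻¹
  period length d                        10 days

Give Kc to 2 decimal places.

1.23

ETc = Kc × ET₀ × d  ⇒  Kc = ETc / (ET₀ × d)
Kc = 103.4 / (8.41 × 10) = 103.4 / 84.10 = 1.2295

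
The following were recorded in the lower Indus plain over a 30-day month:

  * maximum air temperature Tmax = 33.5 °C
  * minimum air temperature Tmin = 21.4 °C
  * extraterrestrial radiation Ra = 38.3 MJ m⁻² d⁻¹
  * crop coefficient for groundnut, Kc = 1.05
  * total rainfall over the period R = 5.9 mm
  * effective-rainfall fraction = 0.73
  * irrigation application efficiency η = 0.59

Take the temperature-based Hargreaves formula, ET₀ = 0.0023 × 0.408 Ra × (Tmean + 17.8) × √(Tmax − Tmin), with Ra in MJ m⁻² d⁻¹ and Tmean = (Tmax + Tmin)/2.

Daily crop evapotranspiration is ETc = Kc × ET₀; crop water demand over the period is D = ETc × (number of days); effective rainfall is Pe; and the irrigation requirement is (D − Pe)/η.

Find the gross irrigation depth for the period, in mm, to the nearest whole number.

295 mm

Tmean = (33.5 + 21.4)/2 = 27.45 °C
0.408 Ra = 0.408 × 38.3 = 15.6264 mm/d equivalent
ET₀ = 0.0023 × 15.6264 × (27.45 + 17.8) × √12.1 = 0.0023 × 15.6264 × 45.25 × 3.4785 = 5.6571 mm/d
ETc = Kc × ET₀ = 1.05 × 5.6571 = 5.9400 mm/d
Crop demand D = ETc × 30 d = 5.9400 × 30 = 178.200 mm
Pe = 0.73 × 5.9 = 4.307 mm
D − Pe = 178.200 − 4.307 = 173.893 mm
Gross irrigation = 173.893 / 0.59 = 294.734 mm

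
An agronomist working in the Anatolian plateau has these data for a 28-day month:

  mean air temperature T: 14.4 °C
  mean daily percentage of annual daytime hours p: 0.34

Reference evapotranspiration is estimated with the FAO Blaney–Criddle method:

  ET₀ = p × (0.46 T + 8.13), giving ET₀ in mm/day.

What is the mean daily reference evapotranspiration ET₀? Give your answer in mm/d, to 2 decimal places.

ET₀ = 0.34 × (0.46 × 14.4 + 8.13) = 0.34 × 14.754 = 5.0164 mm/d

5.02 mm/d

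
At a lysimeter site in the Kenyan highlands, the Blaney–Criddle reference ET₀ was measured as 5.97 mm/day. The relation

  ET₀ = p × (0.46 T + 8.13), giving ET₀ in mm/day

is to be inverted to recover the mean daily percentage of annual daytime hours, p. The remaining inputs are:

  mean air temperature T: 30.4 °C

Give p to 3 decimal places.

p = ET₀ / (0.46 T + 8.13) = 5.97 / (0.46 × 30.4 + 8.13) = 5.97 / 22.114 = 0.2700

0.270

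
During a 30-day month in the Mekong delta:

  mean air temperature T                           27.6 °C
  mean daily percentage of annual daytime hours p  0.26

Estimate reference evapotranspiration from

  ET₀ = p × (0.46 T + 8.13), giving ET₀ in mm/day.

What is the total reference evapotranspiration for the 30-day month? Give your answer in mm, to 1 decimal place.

ET₀ = 0.26 × (0.46 × 27.6 + 8.13) = 0.26 × 20.826 = 5.4148 mm/d
Monthly total = 5.4148 × 30 = 162.444 mm

162.4 mm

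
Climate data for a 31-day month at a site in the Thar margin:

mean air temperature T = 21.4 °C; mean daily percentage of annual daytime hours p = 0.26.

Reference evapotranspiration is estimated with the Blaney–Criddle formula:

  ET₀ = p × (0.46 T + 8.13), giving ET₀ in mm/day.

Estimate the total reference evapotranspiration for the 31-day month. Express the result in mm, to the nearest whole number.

ET₀ = 0.26 × (0.46 × 21.4 + 8.13) = 0.26 × 17.974 = 4.6732 mm/d
Monthly total = 4.6732 × 31 = 144.869 mm

145 mm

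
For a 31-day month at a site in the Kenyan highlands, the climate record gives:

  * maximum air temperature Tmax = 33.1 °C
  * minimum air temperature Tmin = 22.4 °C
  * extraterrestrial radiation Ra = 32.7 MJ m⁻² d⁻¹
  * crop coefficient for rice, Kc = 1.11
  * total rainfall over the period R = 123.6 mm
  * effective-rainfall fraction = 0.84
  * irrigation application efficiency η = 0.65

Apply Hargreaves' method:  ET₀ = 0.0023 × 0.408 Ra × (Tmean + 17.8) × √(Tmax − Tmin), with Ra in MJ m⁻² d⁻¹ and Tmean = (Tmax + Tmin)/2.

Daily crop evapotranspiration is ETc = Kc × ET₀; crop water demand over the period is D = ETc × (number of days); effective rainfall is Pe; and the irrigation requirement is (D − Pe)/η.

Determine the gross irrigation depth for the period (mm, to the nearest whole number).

82 mm

Tmean = (33.1 + 22.4)/2 = 27.75 °C
0.408 Ra = 0.408 × 32.7 = 13.3416 mm/d equivalent
ET₀ = 0.0023 × 13.3416 × (27.75 + 17.8) × √10.7 = 0.0023 × 13.3416 × 45.55 × 3.2711 = 4.5721 mm/d
ETc = Kc × ET₀ = 1.11 × 4.5721 = 5.0750 mm/d
Crop demand D = ETc × 31 d = 5.0750 × 31 = 157.325 mm
Pe = 0.84 × 123.6 = 103.824 mm
D − Pe = 157.325 − 103.824 = 53.501 mm
Gross irrigation = 53.501 / 0.65 = 82.309 mm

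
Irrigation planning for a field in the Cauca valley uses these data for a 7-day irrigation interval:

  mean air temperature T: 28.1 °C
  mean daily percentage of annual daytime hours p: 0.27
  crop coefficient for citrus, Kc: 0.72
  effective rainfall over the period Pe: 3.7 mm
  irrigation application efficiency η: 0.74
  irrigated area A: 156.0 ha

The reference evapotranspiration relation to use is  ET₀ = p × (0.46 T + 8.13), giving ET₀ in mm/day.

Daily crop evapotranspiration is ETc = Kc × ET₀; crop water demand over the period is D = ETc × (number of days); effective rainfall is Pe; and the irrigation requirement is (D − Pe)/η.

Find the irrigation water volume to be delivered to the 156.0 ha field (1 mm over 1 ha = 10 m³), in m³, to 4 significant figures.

ET₀ = 0.27 × (0.46 × 28.1 + 8.13) = 0.27 × 21.056 = 5.6851 mm/d
ETc = Kc × ET₀ = 0.72 × 5.6851 = 4.0933 mm/d
Crop demand D = ETc × 7 d = 4.0933 × 7 = 28.653 mm
D − Pe = 28.653 − 3.7 = 24.953 mm
Gross irrigation = 24.953 / 0.74 = 33.720 mm
Volume = 33.720 mm × 156.0 ha × 10 = 52603.2 m³

52600 m³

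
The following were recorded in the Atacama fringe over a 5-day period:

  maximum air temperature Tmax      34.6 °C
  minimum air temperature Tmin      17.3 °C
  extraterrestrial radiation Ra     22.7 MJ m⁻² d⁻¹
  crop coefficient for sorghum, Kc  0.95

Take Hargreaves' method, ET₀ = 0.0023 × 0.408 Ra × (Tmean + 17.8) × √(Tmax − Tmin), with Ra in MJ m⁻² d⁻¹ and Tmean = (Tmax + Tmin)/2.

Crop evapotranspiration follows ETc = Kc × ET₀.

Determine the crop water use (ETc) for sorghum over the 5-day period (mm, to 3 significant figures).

Tmean = (34.6 + 17.3)/2 = 25.95 °C
0.408 Ra = 0.408 × 22.7 = 9.2616 mm/d equivalent
ET₀ = 0.0023 × 9.2616 × (25.95 + 17.8) × √17.3 = 0.0023 × 9.2616 × 43.75 × 4.1593 = 3.8763 mm/d
ETc = Kc × ET₀ = 0.95 × 3.8763 = 3.6825 mm/d
Over 5 days: 3.6825 × 5 = 18.413 mm

18.4 mm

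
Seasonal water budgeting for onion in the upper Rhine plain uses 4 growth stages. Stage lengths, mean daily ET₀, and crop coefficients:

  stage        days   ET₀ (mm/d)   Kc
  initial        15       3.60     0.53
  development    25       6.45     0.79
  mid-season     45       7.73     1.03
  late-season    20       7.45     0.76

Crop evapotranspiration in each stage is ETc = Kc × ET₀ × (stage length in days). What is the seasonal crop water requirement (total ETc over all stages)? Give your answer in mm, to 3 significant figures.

initial: 0.53 × 3.60 × 15 = 28.62 mm
development: 0.79 × 6.45 × 25 = 127.39 mm
mid-season: 1.03 × 7.73 × 45 = 358.29 mm
late-season: 0.76 × 7.45 × 20 = 113.24 mm
Seasonal total = 627.54 mm

628 mm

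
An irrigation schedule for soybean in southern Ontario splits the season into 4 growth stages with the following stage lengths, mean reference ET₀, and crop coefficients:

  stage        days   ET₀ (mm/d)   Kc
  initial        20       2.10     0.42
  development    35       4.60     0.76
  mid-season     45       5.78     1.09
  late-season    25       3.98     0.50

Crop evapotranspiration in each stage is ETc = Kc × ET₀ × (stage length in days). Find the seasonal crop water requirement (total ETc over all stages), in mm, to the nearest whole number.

473 mm

initial: 0.42 × 2.10 × 20 = 17.64 mm
development: 0.76 × 4.60 × 35 = 122.36 mm
mid-season: 1.09 × 5.78 × 45 = 283.51 mm
late-season: 0.50 × 3.98 × 25 = 49.75 mm
Seasonal total = 473.26 mm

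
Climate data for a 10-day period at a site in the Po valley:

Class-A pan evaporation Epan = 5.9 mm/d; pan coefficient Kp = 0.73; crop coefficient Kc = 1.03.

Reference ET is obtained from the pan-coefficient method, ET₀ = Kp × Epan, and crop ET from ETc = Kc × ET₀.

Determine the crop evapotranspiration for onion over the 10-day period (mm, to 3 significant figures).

ET₀ = 0.73 × 5.9 = 4.3070 mm/d
ETc = Kc × ET₀ = 1.03 × 4.3070 = 4.4362 mm/d
Over 10 days: 4.4362 × 10 = 44.362 mm

44.4 mm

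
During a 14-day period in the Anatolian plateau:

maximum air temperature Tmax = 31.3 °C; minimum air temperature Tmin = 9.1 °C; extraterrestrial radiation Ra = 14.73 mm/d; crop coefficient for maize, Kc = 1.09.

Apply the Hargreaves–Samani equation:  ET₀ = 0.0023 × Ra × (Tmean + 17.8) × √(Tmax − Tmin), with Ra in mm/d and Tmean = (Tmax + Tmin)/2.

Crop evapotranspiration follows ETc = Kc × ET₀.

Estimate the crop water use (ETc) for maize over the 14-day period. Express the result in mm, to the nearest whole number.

Tmean = (31.3 + 9.1)/2 = 20.20 °C
ET₀ = 0.0023 × 14.73 × (20.20 + 17.8) × √22.2 = 0.0023 × 14.73 × 38.00 × 4.7117 = 6.0659 mm/d
ETc = Kc × ET₀ = 1.09 × 6.0659 = 6.6118 mm/d
Over 14 days: 6.6118 × 14 = 92.565 mm

93 mm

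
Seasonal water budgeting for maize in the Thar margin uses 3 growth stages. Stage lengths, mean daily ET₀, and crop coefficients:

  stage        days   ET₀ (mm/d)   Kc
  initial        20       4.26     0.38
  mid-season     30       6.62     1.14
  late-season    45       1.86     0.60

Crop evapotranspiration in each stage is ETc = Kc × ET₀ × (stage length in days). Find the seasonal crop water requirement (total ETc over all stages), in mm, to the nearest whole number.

initial: 0.38 × 4.26 × 20 = 32.38 mm
mid-season: 1.14 × 6.62 × 30 = 226.40 mm
late-season: 0.60 × 1.86 × 45 = 50.22 mm
Seasonal total = 309.00 mm

309 mm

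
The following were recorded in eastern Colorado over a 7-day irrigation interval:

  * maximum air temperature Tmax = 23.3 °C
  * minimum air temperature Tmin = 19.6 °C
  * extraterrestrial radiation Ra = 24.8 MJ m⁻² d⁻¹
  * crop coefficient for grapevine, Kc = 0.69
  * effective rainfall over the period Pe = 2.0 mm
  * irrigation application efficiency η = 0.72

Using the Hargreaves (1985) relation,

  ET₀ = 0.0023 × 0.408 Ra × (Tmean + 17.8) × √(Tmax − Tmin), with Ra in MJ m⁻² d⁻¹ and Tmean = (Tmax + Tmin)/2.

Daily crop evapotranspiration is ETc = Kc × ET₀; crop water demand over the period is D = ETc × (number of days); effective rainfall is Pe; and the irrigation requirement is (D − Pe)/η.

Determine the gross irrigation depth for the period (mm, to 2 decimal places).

Tmean = (23.3 + 19.6)/2 = 21.45 °C
0.408 Ra = 0.408 × 24.8 = 10.1184 mm/d equivalent
ET₀ = 0.0023 × 10.1184 × (21.45 + 17.8) × √3.7 = 0.0023 × 10.1184 × 39.25 × 1.9235 = 1.7570 mm/d
ETc = Kc × ET₀ = 0.69 × 1.7570 = 1.2123 mm/d
Crop demand D = ETc × 7 d = 1.2123 × 7 = 8.486 mm
D − Pe = 8.486 − 2.0 = 6.486 mm
Gross irrigation = 6.486 / 0.72 = 9.008 mm

9.01 mm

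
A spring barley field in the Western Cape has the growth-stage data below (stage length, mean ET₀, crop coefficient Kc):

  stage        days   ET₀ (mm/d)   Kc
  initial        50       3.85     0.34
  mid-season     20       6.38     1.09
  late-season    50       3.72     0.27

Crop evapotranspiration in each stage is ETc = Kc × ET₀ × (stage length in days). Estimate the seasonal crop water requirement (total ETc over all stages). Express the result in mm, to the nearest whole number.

initial: 0.34 × 3.85 × 50 = 65.45 mm
mid-season: 1.09 × 6.38 × 20 = 139.08 mm
late-season: 0.27 × 3.72 × 50 = 50.22 mm
Seasonal total = 254.75 mm

255 mm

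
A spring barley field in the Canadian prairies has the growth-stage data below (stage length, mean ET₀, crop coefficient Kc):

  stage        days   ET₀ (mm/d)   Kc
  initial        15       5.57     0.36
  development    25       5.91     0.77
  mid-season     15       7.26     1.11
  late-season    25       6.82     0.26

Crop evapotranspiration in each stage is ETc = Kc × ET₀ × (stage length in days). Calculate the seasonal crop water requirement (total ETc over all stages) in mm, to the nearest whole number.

initial: 0.36 × 5.57 × 15 = 30.08 mm
development: 0.77 × 5.91 × 25 = 113.77 mm
mid-season: 1.11 × 7.26 × 15 = 120.88 mm
late-season: 0.26 × 6.82 × 25 = 44.33 mm
Seasonal total = 309.06 mm

309 mm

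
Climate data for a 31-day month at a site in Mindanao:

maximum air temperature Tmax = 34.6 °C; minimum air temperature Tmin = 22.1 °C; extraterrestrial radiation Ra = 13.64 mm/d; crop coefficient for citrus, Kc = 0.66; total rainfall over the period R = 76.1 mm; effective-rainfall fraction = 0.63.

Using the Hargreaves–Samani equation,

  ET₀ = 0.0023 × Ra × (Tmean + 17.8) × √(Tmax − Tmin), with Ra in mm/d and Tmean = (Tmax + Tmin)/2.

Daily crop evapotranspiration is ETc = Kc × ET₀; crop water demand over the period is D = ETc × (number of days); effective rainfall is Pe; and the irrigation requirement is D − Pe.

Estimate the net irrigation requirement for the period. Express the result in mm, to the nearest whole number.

Tmean = (34.6 + 22.1)/2 = 28.35 °C
ET₀ = 0.0023 × 13.64 × (28.35 + 17.8) × √12.5 = 0.0023 × 13.64 × 46.15 × 3.5355 = 5.1188 mm/d
ETc = Kc × ET₀ = 0.66 × 5.1188 = 3.3784 mm/d
Crop demand D = ETc × 31 d = 3.3784 × 31 = 104.730 mm
Pe = 0.63 × 76.1 = 47.943 mm
D − Pe = 104.730 − 47.943 = 56.787 mm

57 mm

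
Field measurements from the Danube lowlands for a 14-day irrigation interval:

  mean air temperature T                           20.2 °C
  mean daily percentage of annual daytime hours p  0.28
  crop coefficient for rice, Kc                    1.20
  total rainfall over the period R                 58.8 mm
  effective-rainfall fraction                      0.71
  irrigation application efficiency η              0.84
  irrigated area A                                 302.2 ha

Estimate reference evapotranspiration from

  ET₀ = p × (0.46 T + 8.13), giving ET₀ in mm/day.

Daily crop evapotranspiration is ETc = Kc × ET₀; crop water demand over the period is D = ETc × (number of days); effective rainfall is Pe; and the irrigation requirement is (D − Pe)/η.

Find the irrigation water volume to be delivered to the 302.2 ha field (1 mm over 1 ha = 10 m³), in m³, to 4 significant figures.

144600 m³

ET₀ = 0.28 × (0.46 × 20.2 + 8.13) = 0.28 × 17.422 = 4.8782 mm/d
ETc = Kc × ET₀ = 1.20 × 4.8782 = 5.8538 mm/d
Crop demand D = ETc × 14 d = 5.8538 × 14 = 81.953 mm
Pe = 0.71 × 58.8 = 41.748 mm
D − Pe = 81.953 − 41.748 = 40.205 mm
Gross irrigation = 40.205 / 0.84 = 47.863 mm
Volume = 47.863 mm × 302.2 ha × 10 = 144642.0 m³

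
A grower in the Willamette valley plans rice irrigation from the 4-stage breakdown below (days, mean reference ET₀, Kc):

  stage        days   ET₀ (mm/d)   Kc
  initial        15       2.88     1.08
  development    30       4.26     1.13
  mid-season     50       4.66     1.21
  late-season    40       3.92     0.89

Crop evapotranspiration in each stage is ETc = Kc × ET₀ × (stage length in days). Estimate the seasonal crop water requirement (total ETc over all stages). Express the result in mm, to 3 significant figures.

613 mm

initial: 1.08 × 2.88 × 15 = 46.66 mm
development: 1.13 × 4.26 × 30 = 144.41 mm
mid-season: 1.21 × 4.66 × 50 = 281.93 mm
late-season: 0.89 × 3.92 × 40 = 139.55 mm
Seasonal total = 612.55 mm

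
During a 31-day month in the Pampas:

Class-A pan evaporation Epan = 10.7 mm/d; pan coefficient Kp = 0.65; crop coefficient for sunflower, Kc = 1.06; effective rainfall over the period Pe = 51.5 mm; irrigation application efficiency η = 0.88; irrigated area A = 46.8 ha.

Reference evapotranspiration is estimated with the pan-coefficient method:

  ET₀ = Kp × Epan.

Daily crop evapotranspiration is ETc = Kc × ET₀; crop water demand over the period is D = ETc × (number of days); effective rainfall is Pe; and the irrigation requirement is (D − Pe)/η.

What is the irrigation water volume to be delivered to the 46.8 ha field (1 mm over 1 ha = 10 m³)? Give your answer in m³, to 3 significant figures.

ET₀ = 0.65 × 10.7 = 6.9550 mm/d
ETc = Kc × ET₀ = 1.06 × 6.9550 = 7.3723 mm/d
Crop demand D = ETc × 31 d = 7.3723 × 31 = 228.541 mm
D − Pe = 228.541 − 51.5 = 177.041 mm
Gross irrigation = 177.041 / 0.88 = 201.183 mm
Volume = 201.183 mm × 46.8 ha × 10 = 94153.6 m³

94200 m³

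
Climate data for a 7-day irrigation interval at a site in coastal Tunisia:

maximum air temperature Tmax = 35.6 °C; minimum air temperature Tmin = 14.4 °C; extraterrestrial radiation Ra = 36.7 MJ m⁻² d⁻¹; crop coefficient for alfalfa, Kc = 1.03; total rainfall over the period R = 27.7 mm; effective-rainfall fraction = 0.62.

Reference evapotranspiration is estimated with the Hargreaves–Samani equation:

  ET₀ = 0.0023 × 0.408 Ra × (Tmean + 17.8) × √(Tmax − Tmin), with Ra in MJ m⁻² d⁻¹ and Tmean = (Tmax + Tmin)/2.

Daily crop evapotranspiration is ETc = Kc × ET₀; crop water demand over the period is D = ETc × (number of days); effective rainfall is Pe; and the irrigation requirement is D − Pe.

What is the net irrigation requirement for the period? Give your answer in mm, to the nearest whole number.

Tmean = (35.6 + 14.4)/2 = 25.00 °C
0.408 Ra = 0.408 × 36.7 = 14.9736 mm/d equivalent
ET₀ = 0.0023 × 14.9736 × (25.00 + 17.8) × √21.2 = 0.0023 × 14.9736 × 42.80 × 4.6043 = 6.7867 mm/d
ETc = Kc × ET₀ = 1.03 × 6.7867 = 6.9903 mm/d
Crop demand D = ETc × 7 d = 6.9903 × 7 = 48.932 mm
Pe = 0.62 × 27.7 = 17.174 mm
D − Pe = 48.932 − 17.174 = 31.758 mm

32 mm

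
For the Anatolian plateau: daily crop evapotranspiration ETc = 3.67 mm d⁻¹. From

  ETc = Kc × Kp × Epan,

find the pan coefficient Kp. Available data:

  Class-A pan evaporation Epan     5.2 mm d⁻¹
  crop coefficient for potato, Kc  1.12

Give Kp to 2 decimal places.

ETc = Kc × Kp × Epan  ⇒  Kp = ETc / (Kc × Epan)
Kp = 3.67 / (1.12 × 5.2) = 3.67 / 5.824 = 0.6302

0.63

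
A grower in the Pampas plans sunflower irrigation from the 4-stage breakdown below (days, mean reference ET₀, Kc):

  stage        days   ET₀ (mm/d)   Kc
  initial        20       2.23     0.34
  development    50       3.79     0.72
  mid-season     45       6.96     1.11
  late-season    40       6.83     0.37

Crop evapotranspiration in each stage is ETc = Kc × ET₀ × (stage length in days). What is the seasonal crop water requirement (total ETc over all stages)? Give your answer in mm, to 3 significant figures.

600 mm

initial: 0.34 × 2.23 × 20 = 15.16 mm
development: 0.72 × 3.79 × 50 = 136.44 mm
mid-season: 1.11 × 6.96 × 45 = 347.65 mm
late-season: 0.37 × 6.83 × 40 = 101.08 mm
Seasonal total = 600.33 mm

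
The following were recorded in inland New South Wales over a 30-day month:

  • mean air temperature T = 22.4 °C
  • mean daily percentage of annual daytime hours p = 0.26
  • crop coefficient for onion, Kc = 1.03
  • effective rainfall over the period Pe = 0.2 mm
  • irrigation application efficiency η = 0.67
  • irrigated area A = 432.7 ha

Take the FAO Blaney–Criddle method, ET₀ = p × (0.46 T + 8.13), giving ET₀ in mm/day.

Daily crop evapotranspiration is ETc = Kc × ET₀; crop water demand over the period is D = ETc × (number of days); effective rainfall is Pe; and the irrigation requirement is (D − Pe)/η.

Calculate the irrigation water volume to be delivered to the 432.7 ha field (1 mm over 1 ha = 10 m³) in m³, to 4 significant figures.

ET₀ = 0.26 × (0.46 × 22.4 + 8.13) = 0.26 × 18.434 = 4.7928 mm/d
ETc = Kc × ET₀ = 1.03 × 4.7928 = 4.9366 mm/d
Crop demand D = ETc × 30 d = 4.9366 × 30 = 148.098 mm
D − Pe = 148.098 − 0.2 = 147.898 mm
Gross irrigation = 147.898 / 0.67 = 220.743 mm
Volume = 220.743 mm × 432.7 ha × 10 = 955155.0 m³

955200 m³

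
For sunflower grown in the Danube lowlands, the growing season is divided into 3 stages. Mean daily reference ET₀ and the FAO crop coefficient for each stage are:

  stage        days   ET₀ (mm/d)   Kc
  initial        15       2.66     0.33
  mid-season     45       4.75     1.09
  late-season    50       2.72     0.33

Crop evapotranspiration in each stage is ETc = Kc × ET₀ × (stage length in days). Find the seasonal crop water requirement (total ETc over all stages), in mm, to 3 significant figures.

initial: 0.33 × 2.66 × 15 = 13.17 mm
mid-season: 1.09 × 4.75 × 45 = 232.99 mm
late-season: 0.33 × 2.72 × 50 = 44.88 mm
Seasonal total = 291.04 mm

291 mm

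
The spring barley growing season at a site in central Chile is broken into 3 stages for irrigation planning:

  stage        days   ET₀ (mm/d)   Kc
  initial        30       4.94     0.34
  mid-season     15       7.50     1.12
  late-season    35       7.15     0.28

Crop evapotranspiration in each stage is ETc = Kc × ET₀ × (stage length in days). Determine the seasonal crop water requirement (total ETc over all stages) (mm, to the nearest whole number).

initial: 0.34 × 4.94 × 30 = 50.39 mm
mid-season: 1.12 × 7.50 × 15 = 126.00 mm
late-season: 0.28 × 7.15 × 35 = 70.07 mm
Seasonal total = 246.46 mm

246 mm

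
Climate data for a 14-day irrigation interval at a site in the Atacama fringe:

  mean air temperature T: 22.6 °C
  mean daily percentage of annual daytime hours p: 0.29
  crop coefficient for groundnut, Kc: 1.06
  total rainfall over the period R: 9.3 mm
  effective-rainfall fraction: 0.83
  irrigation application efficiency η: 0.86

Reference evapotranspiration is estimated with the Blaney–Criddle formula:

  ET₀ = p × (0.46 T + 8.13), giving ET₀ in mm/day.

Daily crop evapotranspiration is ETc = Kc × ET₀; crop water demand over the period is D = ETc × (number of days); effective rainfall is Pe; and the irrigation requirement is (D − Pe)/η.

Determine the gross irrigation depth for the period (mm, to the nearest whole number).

ET₀ = 0.29 × (0.46 × 22.6 + 8.13) = 0.29 × 18.526 = 5.3725 mm/d
ETc = Kc × ET₀ = 1.06 × 5.3725 = 5.6949 mm/d
Crop demand D = ETc × 14 d = 5.6949 × 14 = 79.729 mm
Pe = 0.83 × 9.3 = 7.719 mm
D − Pe = 79.729 − 7.719 = 72.010 mm
Gross irrigation = 72.010 / 0.86 = 83.733 mm

84 mm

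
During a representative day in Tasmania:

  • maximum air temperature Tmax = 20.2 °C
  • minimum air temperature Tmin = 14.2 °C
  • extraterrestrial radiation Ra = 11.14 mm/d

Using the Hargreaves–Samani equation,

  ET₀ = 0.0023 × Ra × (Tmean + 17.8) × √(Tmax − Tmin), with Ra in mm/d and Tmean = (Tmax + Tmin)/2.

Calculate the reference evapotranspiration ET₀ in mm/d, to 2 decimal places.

2.20 mm/d

Tmean = (20.2 + 14.2)/2 = 17.20 °C
ET₀ = 0.0023 × 11.14 × (17.20 + 17.8) × √6.0 = 0.0023 × 11.14 × 35.00 × 2.4495 = 2.1966 mm/d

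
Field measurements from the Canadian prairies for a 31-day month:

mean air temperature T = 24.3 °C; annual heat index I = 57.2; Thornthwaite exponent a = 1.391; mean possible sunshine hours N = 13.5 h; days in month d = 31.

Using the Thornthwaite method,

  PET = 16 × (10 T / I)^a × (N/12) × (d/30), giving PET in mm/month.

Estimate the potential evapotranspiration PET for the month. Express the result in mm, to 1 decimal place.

139.1 mm

10T/I = 10 × 24.3 / 57.2 = 4.2483
(10T/I)^a = 4.2483^1.391 = 7.4791
Uncorrected PET = 16 × 7.4791 = 119.666 mm
Correction = (N/12)(d/30) = (13.5/12)(31/30) = 1.1625
PET = 119.666 × 1.1625 = 139.112 mm/month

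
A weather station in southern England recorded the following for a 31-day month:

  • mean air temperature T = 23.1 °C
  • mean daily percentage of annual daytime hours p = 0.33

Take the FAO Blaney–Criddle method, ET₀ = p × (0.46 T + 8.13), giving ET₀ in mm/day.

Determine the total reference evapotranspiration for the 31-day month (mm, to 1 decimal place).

191.9 mm

ET₀ = 0.33 × (0.46 × 23.1 + 8.13) = 0.33 × 18.756 = 6.1895 mm/d
Monthly total = 6.1895 × 31 = 191.875 mm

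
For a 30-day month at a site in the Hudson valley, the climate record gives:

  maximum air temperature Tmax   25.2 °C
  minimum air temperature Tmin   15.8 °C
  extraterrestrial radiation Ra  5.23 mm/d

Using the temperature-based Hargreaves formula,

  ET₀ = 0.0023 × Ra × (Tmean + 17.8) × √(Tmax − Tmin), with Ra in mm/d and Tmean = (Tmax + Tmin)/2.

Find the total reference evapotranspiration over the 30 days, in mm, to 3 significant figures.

42.4 mm

Tmean = (25.2 + 15.8)/2 = 20.50 °C
ET₀ = 0.0023 × 5.23 × (20.50 + 17.8) × √9.4 = 0.0023 × 5.23 × 38.30 × 3.0659 = 1.4125 mm/d
Over 30 days: 1.4125 × 30 = 42.375 mm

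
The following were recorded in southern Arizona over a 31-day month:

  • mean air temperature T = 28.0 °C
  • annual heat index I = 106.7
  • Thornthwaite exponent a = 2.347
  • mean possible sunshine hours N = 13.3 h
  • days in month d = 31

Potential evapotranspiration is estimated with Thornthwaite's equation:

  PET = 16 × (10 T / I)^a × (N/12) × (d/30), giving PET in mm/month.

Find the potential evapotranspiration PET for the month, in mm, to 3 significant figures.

10T/I = 10 × 28.0 / 106.7 = 2.6242
(10T/I)^a = 2.6242^2.347 = 9.6247
Uncorrected PET = 16 × 9.6247 = 153.995 mm
Correction = (N/12)(d/30) = (13.3/12)(31/30) = 1.1453
PET = 153.995 × 1.1453 = 176.370 mm/month

176 mm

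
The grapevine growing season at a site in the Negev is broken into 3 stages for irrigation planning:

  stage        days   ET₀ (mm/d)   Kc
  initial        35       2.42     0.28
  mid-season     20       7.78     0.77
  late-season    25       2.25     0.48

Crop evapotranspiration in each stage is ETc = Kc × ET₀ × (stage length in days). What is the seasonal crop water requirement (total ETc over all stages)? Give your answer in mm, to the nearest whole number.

initial: 0.28 × 2.42 × 35 = 23.72 mm
mid-season: 0.77 × 7.78 × 20 = 119.81 mm
late-season: 0.48 × 2.25 × 25 = 27.00 mm
Seasonal total = 170.53 mm

171 mm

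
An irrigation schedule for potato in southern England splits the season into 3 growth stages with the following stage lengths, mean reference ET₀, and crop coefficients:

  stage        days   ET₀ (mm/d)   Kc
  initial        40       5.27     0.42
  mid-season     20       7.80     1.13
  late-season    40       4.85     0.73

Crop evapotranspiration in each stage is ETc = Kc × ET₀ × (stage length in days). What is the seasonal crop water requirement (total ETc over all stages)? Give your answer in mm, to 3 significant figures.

initial: 0.42 × 5.27 × 40 = 88.54 mm
mid-season: 1.13 × 7.80 × 20 = 176.28 mm
late-season: 0.73 × 4.85 × 40 = 141.62 mm
Seasonal total = 406.44 mm

406 mm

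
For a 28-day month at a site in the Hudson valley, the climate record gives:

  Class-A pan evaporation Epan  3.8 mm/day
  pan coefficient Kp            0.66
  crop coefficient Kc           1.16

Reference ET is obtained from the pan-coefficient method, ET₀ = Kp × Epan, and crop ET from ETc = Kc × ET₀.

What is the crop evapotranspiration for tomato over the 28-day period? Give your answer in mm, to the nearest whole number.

81 mm

ET₀ = 0.66 × 3.8 = 2.5080 mm/d
ETc = Kc × ET₀ = 1.16 × 2.5080 = 2.9093 mm/d
Over 28 days: 2.9093 × 28 = 81.460 mm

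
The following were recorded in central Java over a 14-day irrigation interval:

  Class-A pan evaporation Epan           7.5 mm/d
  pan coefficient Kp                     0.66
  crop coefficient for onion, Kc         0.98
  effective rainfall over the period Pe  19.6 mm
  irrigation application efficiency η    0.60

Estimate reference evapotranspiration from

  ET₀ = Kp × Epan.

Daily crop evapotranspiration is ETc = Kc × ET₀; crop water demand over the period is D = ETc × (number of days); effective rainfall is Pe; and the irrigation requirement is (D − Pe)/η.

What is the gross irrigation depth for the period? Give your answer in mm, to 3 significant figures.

80.5 mm

ET₀ = 0.66 × 7.5 = 4.9500 mm/d
ETc = Kc × ET₀ = 0.98 × 4.9500 = 4.8510 mm/d
Crop demand D = ETc × 14 d = 4.8510 × 14 = 67.914 mm
D − Pe = 67.914 − 19.6 = 48.314 mm
Gross irrigation = 48.314 / 0.60 = 80.523 mm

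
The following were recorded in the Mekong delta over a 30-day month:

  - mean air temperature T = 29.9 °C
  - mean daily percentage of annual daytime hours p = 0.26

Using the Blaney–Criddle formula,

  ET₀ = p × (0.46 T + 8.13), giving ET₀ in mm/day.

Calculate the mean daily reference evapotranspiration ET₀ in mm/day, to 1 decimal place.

ET₀ = 0.26 × (0.46 × 29.9 + 8.13) = 0.26 × 21.884 = 5.6898 mm/d

5.7 mm/day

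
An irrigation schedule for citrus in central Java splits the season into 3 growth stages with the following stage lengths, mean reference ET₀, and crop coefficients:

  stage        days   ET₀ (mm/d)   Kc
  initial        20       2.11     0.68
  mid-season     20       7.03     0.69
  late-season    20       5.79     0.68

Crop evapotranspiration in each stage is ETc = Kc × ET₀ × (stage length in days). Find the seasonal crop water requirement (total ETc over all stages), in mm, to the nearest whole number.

initial: 0.68 × 2.11 × 20 = 28.70 mm
mid-season: 0.69 × 7.03 × 20 = 97.01 mm
late-season: 0.68 × 5.79 × 20 = 78.74 mm
Seasonal total = 204.45 mm

204 mm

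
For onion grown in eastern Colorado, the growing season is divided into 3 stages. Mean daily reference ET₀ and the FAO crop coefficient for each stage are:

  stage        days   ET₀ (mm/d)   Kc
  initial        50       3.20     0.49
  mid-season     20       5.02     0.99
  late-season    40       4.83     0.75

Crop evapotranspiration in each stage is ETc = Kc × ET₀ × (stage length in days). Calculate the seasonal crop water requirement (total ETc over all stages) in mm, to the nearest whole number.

323 mm

initial: 0.49 × 3.20 × 50 = 78.40 mm
mid-season: 0.99 × 5.02 × 20 = 99.40 mm
late-season: 0.75 × 4.83 × 40 = 144.90 mm
Seasonal total = 322.70 mm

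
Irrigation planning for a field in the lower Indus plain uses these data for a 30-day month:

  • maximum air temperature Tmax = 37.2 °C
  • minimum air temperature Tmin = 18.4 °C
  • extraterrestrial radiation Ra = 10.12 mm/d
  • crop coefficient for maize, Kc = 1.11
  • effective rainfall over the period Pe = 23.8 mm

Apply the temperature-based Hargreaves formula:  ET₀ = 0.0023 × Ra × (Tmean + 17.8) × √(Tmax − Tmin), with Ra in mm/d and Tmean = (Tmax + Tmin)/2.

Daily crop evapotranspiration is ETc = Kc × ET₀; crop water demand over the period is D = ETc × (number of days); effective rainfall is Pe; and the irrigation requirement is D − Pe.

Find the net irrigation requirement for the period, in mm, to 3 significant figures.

Tmean = (37.2 + 18.4)/2 = 27.80 °C
ET₀ = 0.0023 × 10.12 × (27.80 + 17.8) × √18.8 = 0.0023 × 10.12 × 45.60 × 4.3359 = 4.6021 mm/d
ETc = Kc × ET₀ = 1.11 × 4.6021 = 5.1083 mm/d
Crop demand D = ETc × 30 d = 5.1083 × 30 = 153.249 mm
D − Pe = 153.249 − 23.8 = 129.449 mm

129 mm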